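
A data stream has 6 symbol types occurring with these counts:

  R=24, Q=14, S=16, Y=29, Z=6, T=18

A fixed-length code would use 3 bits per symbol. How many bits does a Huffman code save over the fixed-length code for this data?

Fixed-length: 3 bits × 107 symbols = 321 bits.
Huffman merges:
Z(6) + Q(14) → 20
S(16) + T(18) → 34
20 + R(24) → 44
Y(29) + 34 → 63
44 + 63 → 107
Huffman total = 20 + 34 + 44 + 63 + 107 = 268 bits.
Saving = 321 − 268 = 53 bits.

53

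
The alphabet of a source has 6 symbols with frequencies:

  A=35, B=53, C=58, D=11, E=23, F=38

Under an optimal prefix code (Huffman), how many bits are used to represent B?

Build the tree from the bottom:
D(11) + E(23) → 34
34 + A(35) → 69
F(38) + B(53) → 91
C(58) + 69 → 127
91 + 127 → 218
The subtree containing B is merged 2 times, so code length = 2.

2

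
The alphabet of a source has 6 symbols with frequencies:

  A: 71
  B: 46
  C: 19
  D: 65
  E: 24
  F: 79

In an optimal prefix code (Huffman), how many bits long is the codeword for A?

Huffman merges, smallest pair first:
C(19) + E(24) → 43
43 + B(46) → 89
D(65) + A(71) → 136
F(79) + 89 → 168
136 + 168 → 304
The subtree containing A is merged 2 times, so code length = 2.

2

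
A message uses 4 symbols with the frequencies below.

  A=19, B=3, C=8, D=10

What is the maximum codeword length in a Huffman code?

3

Merge the two lowest-weight nodes at each step:
merge B(3) and C(8): 11
merge D(10) and 11: 21
merge A(19) and 21: 40
The rarest symbols sit at the bottom; the longest codeword is 3 bits.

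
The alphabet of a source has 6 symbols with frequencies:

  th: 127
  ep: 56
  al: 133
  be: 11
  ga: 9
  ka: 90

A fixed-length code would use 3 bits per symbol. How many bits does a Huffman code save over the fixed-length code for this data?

Fixed-length: 3 bits × 426 symbols = 1278 bits.
Huffman merges:
combine ga(9), be(11) → 20
combine 20, ep(56) → 76
combine 76, ka(90) → 166
combine th(127), al(133) → 260
combine 166, 260 → 426
Huffman total = 20 + 76 + 166 + 260 + 426 = 948 bits.
Saving = 1278 − 948 = 330 bits.

330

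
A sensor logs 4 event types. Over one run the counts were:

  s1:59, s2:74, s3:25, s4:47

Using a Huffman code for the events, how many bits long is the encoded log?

Build the Huffman tree bottom-up:
merge s3(25) and s4(47): 72
merge s1(59) and 72: 131
merge s2(74) and 131: 205
The encoded length is the sum of every internal node's weight: 72 + 131 + 205 = 408 bits.

408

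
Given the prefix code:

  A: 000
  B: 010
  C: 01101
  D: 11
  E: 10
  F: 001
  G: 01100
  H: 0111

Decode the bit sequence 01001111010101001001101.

BHEEEEBC

Read left to right; each codeword is recognised as soon as it completes (prefix code):
  010→B | 0111→H | 10→E | 10→E | 10→E | 10→E | 010→B | 01101→C
Decoded message: BHEEEEBC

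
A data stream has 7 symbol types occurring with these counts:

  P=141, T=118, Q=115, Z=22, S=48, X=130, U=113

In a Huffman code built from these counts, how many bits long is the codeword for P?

2

Repeatedly merge the two smallest:
combine Z(22), S(48) → 70
combine 70, U(113) → 183
combine Q(115), T(118) → 233
combine X(130), P(141) → 271
combine 183, 233 → 416
combine 271, 416 → 687
The subtree containing P is merged 2 times, so code length = 2.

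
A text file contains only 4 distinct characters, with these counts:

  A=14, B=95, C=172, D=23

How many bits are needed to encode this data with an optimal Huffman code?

Greedily combine the two least-frequent nodes:
combine A(14), D(23) → 37
combine 37, B(95) → 132
combine 132, C(172) → 304
The encoded length is the sum of every internal node's weight: 37 + 132 + 304 = 473 bits.

473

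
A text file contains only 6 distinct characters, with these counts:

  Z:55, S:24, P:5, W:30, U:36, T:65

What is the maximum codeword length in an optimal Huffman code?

4

Merge the two lowest-weight nodes at each step:
merge P(5) and S(24): 29
merge 29 and W(30): 59
merge U(36) and Z(55): 91
merge 59 and T(65): 124
merge 91 and 124: 215
The first pair merged (P, S) ends up deepest, at depth 4.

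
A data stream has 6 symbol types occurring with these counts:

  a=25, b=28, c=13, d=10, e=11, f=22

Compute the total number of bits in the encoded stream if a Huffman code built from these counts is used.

Merge the two smallest weights repeatedly:
combine d(10), e(11) → 21
combine c(13), 21 → 34
combine f(22), a(25) → 47
combine b(28), 34 → 62
combine 47, 62 → 109
The encoded length is the sum of every internal node's weight: 21 + 34 + 47 + 62 + 109 = 273 bits.

273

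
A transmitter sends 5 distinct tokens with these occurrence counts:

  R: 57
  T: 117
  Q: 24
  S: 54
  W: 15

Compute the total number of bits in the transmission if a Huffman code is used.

549

Greedily combine the two least-frequent nodes:
combine W(15), Q(24) → 39
combine 39, S(54) → 93
combine R(57), 93 → 150
combine T(117), 150 → 267
The encoded length is the sum of every internal node's weight: 39 + 93 + 150 + 267 = 549 bits.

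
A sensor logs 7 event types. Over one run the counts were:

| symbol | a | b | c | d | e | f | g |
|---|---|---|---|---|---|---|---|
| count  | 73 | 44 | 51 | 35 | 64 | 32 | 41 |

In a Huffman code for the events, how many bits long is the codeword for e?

3

Huffman merges, smallest pair first:
combine f(32), d(35) → 67
combine g(41), b(44) → 85
combine c(51), e(64) → 115
combine 67, a(73) → 140
combine 85, 115 → 200
combine 140, 200 → 340
e's leaf is at depth 3, giving a 3-bit codeword.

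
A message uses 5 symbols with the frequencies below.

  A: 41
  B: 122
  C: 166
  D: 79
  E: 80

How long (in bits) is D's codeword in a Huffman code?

3

Huffman merges, smallest pair first:
merge A(41) and D(79): 120
merge E(80) and 120: 200
merge B(122) and C(166): 288
merge 200 and 288: 488
D's leaf is at depth 3, giving a 3-bit codeword.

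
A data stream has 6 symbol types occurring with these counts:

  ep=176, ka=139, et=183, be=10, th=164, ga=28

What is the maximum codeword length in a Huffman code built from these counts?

4

Merge the two lowest-weight nodes at each step:
combine be(10), ga(28) → 38
combine 38, ka(139) → 177
combine th(164), ep(176) → 340
combine 177, et(183) → 360
combine 340, 360 → 700
The rarest symbols sit at the bottom; the longest codeword is 4 bits.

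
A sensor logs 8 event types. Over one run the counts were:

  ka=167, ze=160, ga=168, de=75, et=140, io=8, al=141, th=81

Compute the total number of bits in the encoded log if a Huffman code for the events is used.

Build the Huffman tree bottom-up:
combine io(8), de(75) → 83
combine th(81), 83 → 164
combine et(140), al(141) → 281
combine ze(160), 164 → 324
combine ka(167), ga(168) → 335
combine 281, 324 → 605
combine 335, 605 → 940
Total encoded bits = sum of merged weights = 83 + 164 + 281 + 324 + 335 + 605 + 940 = 2732.

2732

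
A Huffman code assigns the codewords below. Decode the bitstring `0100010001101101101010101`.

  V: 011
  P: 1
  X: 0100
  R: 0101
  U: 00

XXVVVRR

Read left to right; each codeword is recognised as soon as it completes (prefix code):
  0100→X | 0100→X | 011→V | 011→V | 011→V | 0101→R | 0101→R
Decoded message: XXVVVRR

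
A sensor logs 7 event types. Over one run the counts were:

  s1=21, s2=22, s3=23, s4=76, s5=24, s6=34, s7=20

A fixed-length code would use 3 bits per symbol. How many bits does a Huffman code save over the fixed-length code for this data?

76

Fixed-length: 3 bits × 220 symbols = 660 bits.
Huffman merges:
s7(20) + s1(21) → 41
s2(22) + s3(23) → 45
s5(24) + s6(34) → 58
41 + 45 → 86
58 + s4(76) → 134
86 + 134 → 220
Huffman total = 41 + 45 + 58 + 86 + 134 + 220 = 584 bits.
Saving = 660 − 584 = 76 bits.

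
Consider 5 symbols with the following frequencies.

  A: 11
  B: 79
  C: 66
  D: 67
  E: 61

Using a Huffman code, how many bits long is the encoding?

640

Build the Huffman tree bottom-up:
merge A(11) and E(61): 72
merge C(66) and D(67): 133
merge 72 and B(79): 151
merge 133 and 151: 284
Each symbol's bit-cost is frequency × depth; summing gives 640 bits (equivalently 72 + 133 + 151 + 284).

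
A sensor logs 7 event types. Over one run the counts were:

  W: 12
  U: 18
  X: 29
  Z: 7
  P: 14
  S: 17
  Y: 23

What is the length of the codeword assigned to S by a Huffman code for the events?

3

Repeatedly merge the two smallest:
combine Z(7), W(12) → 19
combine P(14), S(17) → 31
combine U(18), 19 → 37
combine Y(23), X(29) → 52
combine 31, 37 → 68
combine 52, 68 → 120
The subtree containing S is merged 3 times, so code length = 3.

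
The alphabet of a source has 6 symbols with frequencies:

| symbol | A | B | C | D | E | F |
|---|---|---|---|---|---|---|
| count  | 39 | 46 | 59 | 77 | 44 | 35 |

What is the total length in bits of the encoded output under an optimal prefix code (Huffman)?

764

Greedily combine the two least-frequent nodes:
F(35) + A(39) → 74
E(44) + B(46) → 90
C(59) + 74 → 133
D(77) + 90 → 167
133 + 167 → 300
The encoded length is the sum of every internal node's weight: 74 + 90 + 133 + 167 + 300 = 764 bits.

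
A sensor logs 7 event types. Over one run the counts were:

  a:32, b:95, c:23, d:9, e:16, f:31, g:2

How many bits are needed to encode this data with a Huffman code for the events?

472

Build the Huffman tree bottom-up:
combine g(2), d(9) → 11
combine 11, e(16) → 27
combine c(23), 27 → 50
combine f(31), a(32) → 63
combine 50, 63 → 113
combine b(95), 113 → 208
The encoded length is the sum of every internal node's weight: 11 + 27 + 50 + 63 + 113 + 208 = 472 bits.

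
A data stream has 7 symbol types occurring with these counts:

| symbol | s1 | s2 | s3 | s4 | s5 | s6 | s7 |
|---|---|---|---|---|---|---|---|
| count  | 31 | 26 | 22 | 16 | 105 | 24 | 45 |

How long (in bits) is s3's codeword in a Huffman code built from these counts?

Huffman merges, smallest pair first:
s4(16) + s3(22) → 38
s6(24) + s2(26) → 50
s1(31) + 38 → 69
s7(45) + 50 → 95
69 + 95 → 164
s5(105) + 164 → 269
s3's leaf is at depth 4, giving a 4-bit codeword.

4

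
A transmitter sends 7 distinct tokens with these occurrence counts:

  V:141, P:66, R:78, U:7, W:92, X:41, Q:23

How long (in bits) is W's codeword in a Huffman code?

Huffman merges, smallest pair first:
merge U(7) and Q(23): 30
merge 30 and X(41): 71
merge P(66) and 71: 137
merge R(78) and W(92): 170
merge 137 and V(141): 278
merge 170 and 278: 448
W's leaf is at depth 2, giving a 2-bit codeword.

2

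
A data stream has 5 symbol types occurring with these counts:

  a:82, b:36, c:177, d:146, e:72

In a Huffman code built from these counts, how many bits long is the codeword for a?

Huffman merges, smallest pair first:
merge b(36) and e(72): 108
merge a(82) and 108: 190
merge d(146) and c(177): 323
merge 190 and 323: 513
a's leaf is at depth 2, giving a 2-bit codeword.

2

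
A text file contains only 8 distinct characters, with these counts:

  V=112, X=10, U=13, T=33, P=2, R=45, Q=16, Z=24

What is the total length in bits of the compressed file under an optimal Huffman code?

618

Build the Huffman tree bottom-up:
P(2) + X(10) → 12
12 + U(13) → 25
Q(16) + Z(24) → 40
25 + T(33) → 58
40 + R(45) → 85
58 + 85 → 143
V(112) + 143 → 255
Each symbol's bit-cost is frequency × depth; summing gives 618 bits (equivalently 12 + 25 + 40 + 58 + 85 + 143 + 255).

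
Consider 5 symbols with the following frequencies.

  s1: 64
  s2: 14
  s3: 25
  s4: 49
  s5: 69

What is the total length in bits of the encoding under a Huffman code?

481

Build the Huffman tree bottom-up:
combine s2(14), s3(25) → 39
combine 39, s4(49) → 88
combine s1(64), s5(69) → 133
combine 88, 133 → 221
Total encoded bits = sum of merged weights = 39 + 88 + 133 + 221 = 481.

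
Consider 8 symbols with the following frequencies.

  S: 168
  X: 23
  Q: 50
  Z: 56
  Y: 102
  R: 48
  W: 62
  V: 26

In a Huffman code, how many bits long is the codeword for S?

Huffman merges, smallest pair first:
X(23) + V(26) → 49
R(48) + 49 → 97
Q(50) + Z(56) → 106
W(62) + 97 → 159
Y(102) + 106 → 208
159 + S(168) → 327
208 + 327 → 535
The subtree containing S is merged 2 times, so code length = 2.

2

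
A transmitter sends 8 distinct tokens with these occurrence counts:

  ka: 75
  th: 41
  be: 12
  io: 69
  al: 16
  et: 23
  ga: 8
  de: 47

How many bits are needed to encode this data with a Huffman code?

785

Build the Huffman tree bottom-up:
merge ga(8) and be(12): 20
merge al(16) and 20: 36
merge et(23) and 36: 59
merge th(41) and de(47): 88
merge 59 and io(69): 128
merge ka(75) and 88: 163
merge 128 and 163: 291
Total encoded bits = sum of merged weights = 20 + 36 + 59 + 88 + 128 + 163 + 291 = 785.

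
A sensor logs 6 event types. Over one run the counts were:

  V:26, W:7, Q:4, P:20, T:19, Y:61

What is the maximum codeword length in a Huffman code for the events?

Merge the two lowest-weight nodes at each step:
Q(4) + W(7) → 11
11 + T(19) → 30
P(20) + V(26) → 46
30 + 46 → 76
Y(61) + 76 → 137
The rarest symbols sit at the bottom; the longest codeword is 4 bits.

4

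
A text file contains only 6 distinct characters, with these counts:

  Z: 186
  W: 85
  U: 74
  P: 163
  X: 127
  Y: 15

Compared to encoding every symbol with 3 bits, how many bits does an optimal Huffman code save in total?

Fixed-length: 3 bits × 650 symbols = 1950 bits.
Huffman merges:
Y(15) + U(74) → 89
W(85) + 89 → 174
X(127) + P(163) → 290
174 + Z(186) → 360
290 + 360 → 650
Huffman total = 89 + 174 + 290 + 360 + 650 = 1563 bits.
Saving = 1950 − 1563 = 387 bits.

387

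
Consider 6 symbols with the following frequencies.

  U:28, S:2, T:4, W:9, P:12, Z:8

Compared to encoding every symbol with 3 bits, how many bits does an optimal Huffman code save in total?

50

Fixed-length: 3 bits × 63 symbols = 189 bits.
Huffman merges:
S(2) + T(4) → 6
6 + Z(8) → 14
W(9) + P(12) → 21
14 + 21 → 35
U(28) + 35 → 63
Huffman total = 6 + 14 + 21 + 35 + 63 = 139 bits.
Saving = 189 − 139 = 50 bits.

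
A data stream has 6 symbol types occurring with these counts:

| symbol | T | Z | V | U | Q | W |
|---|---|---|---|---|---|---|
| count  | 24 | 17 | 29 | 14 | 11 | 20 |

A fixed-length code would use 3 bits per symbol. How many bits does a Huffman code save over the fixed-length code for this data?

53

Fixed-length: 3 bits × 115 symbols = 345 bits.
Huffman merges:
Q(11) + U(14) → 25
Z(17) + W(20) → 37
T(24) + 25 → 49
V(29) + 37 → 66
49 + 66 → 115
Huffman total = 25 + 37 + 49 + 66 + 115 = 292 bits.
Saving = 345 − 292 = 53 bits.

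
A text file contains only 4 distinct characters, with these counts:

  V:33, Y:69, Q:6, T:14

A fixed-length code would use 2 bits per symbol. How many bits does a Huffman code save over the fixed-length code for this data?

Fixed-length: 2 bits × 122 symbols = 244 bits.
Huffman merges:
combine Q(6), T(14) → 20
combine 20, V(33) → 53
combine 53, Y(69) → 122
Huffman total = 20 + 53 + 122 = 195 bits.
Saving = 244 − 195 = 49 bits.

49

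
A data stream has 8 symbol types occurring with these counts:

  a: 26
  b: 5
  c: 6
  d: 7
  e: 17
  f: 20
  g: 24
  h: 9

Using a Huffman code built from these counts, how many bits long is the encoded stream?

319

Build the Huffman tree bottom-up:
b(5) + c(6) → 11
d(7) + h(9) → 16
11 + 16 → 27
e(17) + f(20) → 37
g(24) + a(26) → 50
27 + 37 → 64
50 + 64 → 114
Each symbol's bit-cost is frequency × depth; summing gives 319 bits (equivalently 11 + 16 + 27 + 37 + 50 + 64 + 114).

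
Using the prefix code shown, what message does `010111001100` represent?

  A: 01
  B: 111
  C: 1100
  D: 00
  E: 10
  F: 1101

AACC

Read left to right; each codeword is recognised as soon as it completes (prefix code):
  01→A | 01→A | 1100→C | 1100→C
Decoded message: AACC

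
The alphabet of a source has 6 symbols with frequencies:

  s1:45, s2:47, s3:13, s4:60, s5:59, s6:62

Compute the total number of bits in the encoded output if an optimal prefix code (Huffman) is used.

735

Build the Huffman tree bottom-up:
merge s3(13) and s1(45): 58
merge s2(47) and 58: 105
merge s5(59) and s4(60): 119
merge s6(62) and 105: 167
merge 119 and 167: 286
The encoded length is the sum of every internal node's weight: 58 + 105 + 119 + 167 + 286 = 735 bits.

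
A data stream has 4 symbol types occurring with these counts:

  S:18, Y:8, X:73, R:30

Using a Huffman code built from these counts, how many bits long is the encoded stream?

211

Build the Huffman tree bottom-up:
combine Y(8), S(18) → 26
combine 26, R(30) → 56
combine 56, X(73) → 129
Each symbol's bit-cost is frequency × depth; summing gives 211 bits (equivalently 26 + 56 + 129).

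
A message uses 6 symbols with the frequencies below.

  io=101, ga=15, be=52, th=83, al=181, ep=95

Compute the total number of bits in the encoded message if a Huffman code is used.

Merge the two smallest weights repeatedly:
combine ga(15), be(52) → 67
combine 67, th(83) → 150
combine ep(95), io(101) → 196
combine 150, al(181) → 331
combine 196, 331 → 527
The encoded length is the sum of every internal node's weight: 67 + 150 + 196 + 331 + 527 = 1271 bits.

1271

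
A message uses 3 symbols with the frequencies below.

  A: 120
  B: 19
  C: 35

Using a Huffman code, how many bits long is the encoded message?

Merge the two smallest weights repeatedly:
combine B(19), C(35) → 54
combine 54, A(120) → 174
Total encoded bits = sum of merged weights = 54 + 174 = 228.

228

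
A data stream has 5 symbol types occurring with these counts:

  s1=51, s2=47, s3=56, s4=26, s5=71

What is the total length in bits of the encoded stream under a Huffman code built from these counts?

575

Merge the two smallest weights repeatedly:
s4(26) + s2(47) → 73
s1(51) + s3(56) → 107
s5(71) + 73 → 144
107 + 144 → 251
The encoded length is the sum of every internal node's weight: 73 + 107 + 144 + 251 = 575 bits.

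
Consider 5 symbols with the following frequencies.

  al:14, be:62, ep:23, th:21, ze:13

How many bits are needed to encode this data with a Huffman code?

275

Greedily combine the two least-frequent nodes:
combine ze(13), al(14) → 27
combine th(21), ep(23) → 44
combine 27, 44 → 71
combine be(62), 71 → 133
Each symbol's bit-cost is frequency × depth; summing gives 275 bits (equivalently 27 + 44 + 71 + 133).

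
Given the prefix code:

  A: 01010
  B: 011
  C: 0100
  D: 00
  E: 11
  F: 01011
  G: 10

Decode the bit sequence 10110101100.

Read left to right; each codeword is recognised as soon as it completes (prefix code):
  10→G | 11→E | 01011→F | 00→D
Decoded message: GEFD

GEFD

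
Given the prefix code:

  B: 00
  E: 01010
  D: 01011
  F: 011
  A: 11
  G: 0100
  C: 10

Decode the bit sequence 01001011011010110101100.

Read left to right; each codeword is recognised as soon as it completes (prefix code):
  0100→G | 10→C | 11→A | 011→F | 01011→D | 01011→D | 00→B
Decoded message: GCAFDDB

GCAFDDB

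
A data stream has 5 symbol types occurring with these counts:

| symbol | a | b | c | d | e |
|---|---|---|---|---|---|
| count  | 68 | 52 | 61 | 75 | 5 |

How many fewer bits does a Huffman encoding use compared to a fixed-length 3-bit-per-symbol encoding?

204

Fixed-length: 3 bits × 261 symbols = 783 bits.
Huffman merges:
merge e(5) and b(52): 57
merge 57 and c(61): 118
merge a(68) and d(75): 143
merge 118 and 143: 261
Huffman total = 57 + 118 + 143 + 261 = 579 bits.
Saving = 783 − 579 = 204 bits.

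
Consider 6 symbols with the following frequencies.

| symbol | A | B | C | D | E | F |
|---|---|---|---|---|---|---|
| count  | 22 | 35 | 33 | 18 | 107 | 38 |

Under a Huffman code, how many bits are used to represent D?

Huffman merges, smallest pair first:
merge D(18) and A(22): 40
merge C(33) and B(35): 68
merge F(38) and 40: 78
merge 68 and 78: 146
merge E(107) and 146: 253
D's leaf is at depth 4, giving a 4-bit codeword.

4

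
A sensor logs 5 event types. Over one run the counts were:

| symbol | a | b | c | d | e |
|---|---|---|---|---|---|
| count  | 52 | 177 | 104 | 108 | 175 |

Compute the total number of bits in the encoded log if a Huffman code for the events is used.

1388

Merge the two smallest weights repeatedly:
merge a(52) and c(104): 156
merge d(108) and 156: 264
merge e(175) and b(177): 352
merge 264 and 352: 616
Each symbol's bit-cost is frequency × depth; summing gives 1388 bits (equivalently 156 + 264 + 352 + 616).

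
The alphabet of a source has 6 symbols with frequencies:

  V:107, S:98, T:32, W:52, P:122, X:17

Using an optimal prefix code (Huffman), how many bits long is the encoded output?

Greedily combine the two least-frequent nodes:
combine X(17), T(32) → 49
combine 49, W(52) → 101
combine S(98), 101 → 199
combine V(107), P(122) → 229
combine 199, 229 → 428
Each symbol's bit-cost is frequency × depth; summing gives 1006 bits (equivalently 49 + 101 + 199 + 229 + 428).

1006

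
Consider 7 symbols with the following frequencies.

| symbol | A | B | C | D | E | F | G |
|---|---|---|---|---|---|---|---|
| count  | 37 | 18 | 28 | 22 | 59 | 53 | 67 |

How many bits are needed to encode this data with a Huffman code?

Build the Huffman tree bottom-up:
B(18) + D(22) → 40
C(28) + A(37) → 65
40 + F(53) → 93
E(59) + 65 → 124
G(67) + 93 → 160
124 + 160 → 284
The encoded length is the sum of every internal node's weight: 40 + 65 + 93 + 124 + 160 + 284 = 766 bits.

766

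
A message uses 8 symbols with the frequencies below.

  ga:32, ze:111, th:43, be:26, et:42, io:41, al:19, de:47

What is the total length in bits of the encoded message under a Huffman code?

1017

Build the Huffman tree bottom-up:
merge al(19) and be(26): 45
merge ga(32) and io(41): 73
merge et(42) and th(43): 85
merge 45 and de(47): 92
merge 73 and 85: 158
merge 92 and ze(111): 203
merge 158 and 203: 361
Each symbol's bit-cost is frequency × depth; summing gives 1017 bits (equivalently 45 + 73 + 85 + 92 + 158 + 203 + 361).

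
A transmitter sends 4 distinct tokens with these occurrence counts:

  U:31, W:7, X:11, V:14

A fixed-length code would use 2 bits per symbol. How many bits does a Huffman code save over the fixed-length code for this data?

Fixed-length: 2 bits × 63 symbols = 126 bits.
Huffman merges:
merge W(7) and X(11): 18
merge V(14) and 18: 32
merge U(31) and 32: 63
Huffman total = 18 + 32 + 63 = 113 bits.
Saving = 126 − 113 = 13 bits.

13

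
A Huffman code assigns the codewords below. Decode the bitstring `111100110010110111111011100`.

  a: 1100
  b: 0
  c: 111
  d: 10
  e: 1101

cdbadecea

Read left to right; each codeword is recognised as soon as it completes (prefix code):
  111→c | 10→d | 0→b | 1100→a | 10→d | 1101→e | 111→c | 1101→e | 1100→a
Decoded message: cdbadecea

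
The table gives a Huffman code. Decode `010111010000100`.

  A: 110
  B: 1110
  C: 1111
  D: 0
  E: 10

DEBEDDDED

Read left to right; each codeword is recognised as soon as it completes (prefix code):
  0→D | 10→E | 1110→B | 10→E | 0→D | 0→D | 0→D | 10→E | 0→D
Decoded message: DEBEDDDED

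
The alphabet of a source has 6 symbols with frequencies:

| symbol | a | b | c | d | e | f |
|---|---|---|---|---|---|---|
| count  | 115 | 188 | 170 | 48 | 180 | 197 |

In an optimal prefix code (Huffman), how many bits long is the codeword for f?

2

Build the tree from the bottom:
d(48) + a(115) → 163
163 + c(170) → 333
e(180) + b(188) → 368
f(197) + 333 → 530
368 + 530 → 898
f sits 2 levels below the root, so its codeword is 2 bits.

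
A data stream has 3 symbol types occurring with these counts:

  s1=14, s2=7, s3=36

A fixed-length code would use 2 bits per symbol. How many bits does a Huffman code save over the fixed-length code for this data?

36

Fixed-length: 2 bits × 57 symbols = 114 bits.
Huffman merges:
combine s2(7), s1(14) → 21
combine 21, s3(36) → 57
Huffman total = 21 + 57 = 78 bits.
Saving = 114 − 78 = 36 bits.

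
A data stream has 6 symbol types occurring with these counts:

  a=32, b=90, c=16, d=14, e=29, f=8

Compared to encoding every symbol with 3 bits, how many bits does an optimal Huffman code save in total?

Fixed-length: 3 bits × 189 symbols = 567 bits.
Huffman merges:
combine f(8), d(14) → 22
combine c(16), 22 → 38
combine e(29), a(32) → 61
combine 38, 61 → 99
combine b(90), 99 → 189
Huffman total = 22 + 38 + 61 + 99 + 189 = 409 bits.
Saving = 567 − 409 = 158 bits.

158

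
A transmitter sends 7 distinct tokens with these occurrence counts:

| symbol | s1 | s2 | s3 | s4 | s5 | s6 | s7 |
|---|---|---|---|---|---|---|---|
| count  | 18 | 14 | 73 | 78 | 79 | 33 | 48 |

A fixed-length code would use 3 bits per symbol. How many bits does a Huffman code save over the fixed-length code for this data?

133

Fixed-length: 3 bits × 343 symbols = 1029 bits.
Huffman merges:
merge s2(14) and s1(18): 32
merge 32 and s6(33): 65
merge s7(48) and 65: 113
merge s3(73) and s4(78): 151
merge s5(79) and 113: 192
merge 151 and 192: 343
Huffman total = 32 + 65 + 113 + 151 + 192 + 343 = 896 bits.
Saving = 1029 − 896 = 133 bits.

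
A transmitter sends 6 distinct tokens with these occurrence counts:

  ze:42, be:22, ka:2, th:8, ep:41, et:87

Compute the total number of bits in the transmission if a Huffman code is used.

Build the Huffman tree bottom-up:
merge ka(2) and th(8): 10
merge 10 and be(22): 32
merge 32 and ep(41): 73
merge ze(42) and 73: 115
merge et(87) and 115: 202
Each symbol's bit-cost is frequency × depth; summing gives 432 bits (equivalently 10 + 32 + 73 + 115 + 202).

432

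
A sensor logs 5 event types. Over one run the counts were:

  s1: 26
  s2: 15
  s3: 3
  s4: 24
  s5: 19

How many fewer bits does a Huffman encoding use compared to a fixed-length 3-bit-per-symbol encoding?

69

Fixed-length: 3 bits × 87 symbols = 261 bits.
Huffman merges:
merge s3(3) and s2(15): 18
merge 18 and s5(19): 37
merge s4(24) and s1(26): 50
merge 37 and 50: 87
Huffman total = 18 + 37 + 50 + 87 = 192 bits.
Saving = 261 − 192 = 69 bits.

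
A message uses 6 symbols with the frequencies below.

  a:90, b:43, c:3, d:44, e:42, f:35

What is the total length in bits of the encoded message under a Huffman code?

629

Build the Huffman tree bottom-up:
combine c(3), f(35) → 38
combine 38, e(42) → 80
combine b(43), d(44) → 87
combine 80, 87 → 167
combine a(90), 167 → 257
The encoded length is the sum of every internal node's weight: 38 + 80 + 87 + 167 + 257 = 629 bits.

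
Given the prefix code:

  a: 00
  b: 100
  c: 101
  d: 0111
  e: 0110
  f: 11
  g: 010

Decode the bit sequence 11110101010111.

ffgcd

Read left to right; each codeword is recognised as soon as it completes (prefix code):
  11→f | 11→f | 010→g | 101→c | 0111→d
Decoded message: ffgcd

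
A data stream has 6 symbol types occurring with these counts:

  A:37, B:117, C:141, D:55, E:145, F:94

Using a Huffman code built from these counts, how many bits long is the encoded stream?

Build the Huffman tree bottom-up:
combine A(37), D(55) → 92
combine 92, F(94) → 186
combine B(117), C(141) → 258
combine E(145), 186 → 331
combine 258, 331 → 589
The encoded length is the sum of every internal node's weight: 92 + 186 + 258 + 331 + 589 = 1456 bits.

1456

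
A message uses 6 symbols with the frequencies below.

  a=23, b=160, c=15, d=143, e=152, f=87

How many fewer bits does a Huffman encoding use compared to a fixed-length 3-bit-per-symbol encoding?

Fixed-length: 3 bits × 580 symbols = 1740 bits.
Huffman merges:
merge c(15) and a(23): 38
merge 38 and f(87): 125
merge 125 and d(143): 268
merge e(152) and b(160): 312
merge 268 and 312: 580
Huffman total = 38 + 125 + 268 + 312 + 580 = 1323 bits.
Saving = 1740 − 1323 = 417 bits.

417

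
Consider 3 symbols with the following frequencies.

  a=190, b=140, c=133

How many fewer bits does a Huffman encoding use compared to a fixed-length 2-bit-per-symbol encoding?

190

Fixed-length: 2 bits × 463 symbols = 926 bits.
Huffman merges:
c(133) + b(140) → 273
a(190) + 273 → 463
Huffman total = 273 + 463 = 736 bits.
Saving = 926 − 736 = 190 bits.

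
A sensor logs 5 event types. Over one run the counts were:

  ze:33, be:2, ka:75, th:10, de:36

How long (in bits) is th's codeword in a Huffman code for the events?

Repeatedly merge the two smallest:
combine be(2), th(10) → 12
combine 12, ze(33) → 45
combine de(36), 45 → 81
combine ka(75), 81 → 156
th sits 4 levels below the root, so its codeword is 4 bits.

4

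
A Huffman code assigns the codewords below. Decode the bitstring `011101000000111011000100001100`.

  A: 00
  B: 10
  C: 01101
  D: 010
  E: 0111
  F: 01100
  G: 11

Read left to right; each codeword is recognised as soon as it completes (prefix code):
  0111→E | 010→D | 00→A | 00→A | 0111→E | 01100→F | 010→D | 00→A | 01100→F
Decoded message: EDAAEFDAF

EDAAEFDAF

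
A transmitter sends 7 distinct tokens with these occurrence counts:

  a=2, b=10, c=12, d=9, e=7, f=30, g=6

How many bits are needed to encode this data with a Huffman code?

191

Greedily combine the two least-frequent nodes:
merge a(2) and g(6): 8
merge e(7) and 8: 15
merge d(9) and b(10): 19
merge c(12) and 15: 27
merge 19 and 27: 46
merge f(30) and 46: 76
The encoded length is the sum of every internal node's weight: 8 + 15 + 19 + 27 + 46 + 76 = 191 bits.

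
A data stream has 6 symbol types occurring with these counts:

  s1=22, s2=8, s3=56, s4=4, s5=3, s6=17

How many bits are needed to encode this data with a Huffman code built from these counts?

Greedily combine the two least-frequent nodes:
s5(3) + s4(4) → 7
7 + s2(8) → 15
15 + s6(17) → 32
s1(22) + 32 → 54
54 + s3(56) → 110
The encoded length is the sum of every internal node's weight: 7 + 15 + 32 + 54 + 110 = 218 bits.

218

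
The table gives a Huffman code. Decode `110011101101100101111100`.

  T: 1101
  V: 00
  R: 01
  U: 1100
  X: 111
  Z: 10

Read left to right; each codeword is recognised as soon as it completes (prefix code):
  1100→U | 111→X | 01→R | 10→Z | 1100→U | 10→Z | 111→X | 1100→U
Decoded message: UXRZUZXU

UXRZUZXU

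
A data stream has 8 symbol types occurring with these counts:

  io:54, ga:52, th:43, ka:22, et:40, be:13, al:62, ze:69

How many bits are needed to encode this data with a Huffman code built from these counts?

Merge the two smallest weights repeatedly:
combine be(13), ka(22) → 35
combine 35, et(40) → 75
combine th(43), ga(52) → 95
combine io(54), al(62) → 116
combine ze(69), 75 → 144
combine 95, 116 → 211
combine 144, 211 → 355
Each symbol's bit-cost is frequency × depth; summing gives 1031 bits (equivalently 35 + 75 + 95 + 116 + 144 + 211 + 355).

1031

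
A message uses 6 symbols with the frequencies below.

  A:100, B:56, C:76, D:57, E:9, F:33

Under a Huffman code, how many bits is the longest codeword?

Merge the two lowest-weight nodes at each step:
combine E(9), F(33) → 42
combine 42, B(56) → 98
combine D(57), C(76) → 133
combine 98, A(100) → 198
combine 133, 198 → 331
The rarest symbols sit at the bottom; the longest codeword is 4 bits.

4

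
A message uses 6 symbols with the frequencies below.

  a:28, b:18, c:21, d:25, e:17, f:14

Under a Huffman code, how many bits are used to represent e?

3

Build the tree from the bottom:
combine f(14), e(17) → 31
combine b(18), c(21) → 39
combine d(25), a(28) → 53
combine 31, 39 → 70
combine 53, 70 → 123
The subtree containing e is merged 3 times, so code length = 3.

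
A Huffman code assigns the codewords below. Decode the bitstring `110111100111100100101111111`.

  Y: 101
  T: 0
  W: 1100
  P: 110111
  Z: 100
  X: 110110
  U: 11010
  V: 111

Read left to right; each codeword is recognised as soon as it completes (prefix code):
  110111→P | 100→Z | 111→V | 100→Z | 100→Z | 101→Y | 111→V | 111→V
Decoded message: PZVZZYVV

PZVZZYVV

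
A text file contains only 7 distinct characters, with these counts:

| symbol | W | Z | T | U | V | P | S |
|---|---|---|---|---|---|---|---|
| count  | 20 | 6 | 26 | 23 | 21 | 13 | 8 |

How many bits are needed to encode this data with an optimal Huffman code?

316

Merge the two smallest weights repeatedly:
Z(6) + S(8) → 14
P(13) + 14 → 27
W(20) + V(21) → 41
U(23) + T(26) → 49
27 + 41 → 68
49 + 68 → 117
The encoded length is the sum of every internal node's weight: 14 + 27 + 41 + 49 + 68 + 117 = 316 bits.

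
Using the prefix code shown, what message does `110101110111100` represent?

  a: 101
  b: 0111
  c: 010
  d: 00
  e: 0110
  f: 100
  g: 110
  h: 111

Read left to right; each codeword is recognised as soon as it completes (prefix code):
  110→g | 101→a | 110→g | 111→h | 100→f
Decoded message: gaghf

gaghf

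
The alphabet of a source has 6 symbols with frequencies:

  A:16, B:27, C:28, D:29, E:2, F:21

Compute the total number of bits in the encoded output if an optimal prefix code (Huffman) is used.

Greedily combine the two least-frequent nodes:
merge E(2) and A(16): 18
merge 18 and F(21): 39
merge B(27) and C(28): 55
merge D(29) and 39: 68
merge 55 and 68: 123
Each symbol's bit-cost is frequency × depth; summing gives 303 bits (equivalently 18 + 39 + 55 + 68 + 123).

303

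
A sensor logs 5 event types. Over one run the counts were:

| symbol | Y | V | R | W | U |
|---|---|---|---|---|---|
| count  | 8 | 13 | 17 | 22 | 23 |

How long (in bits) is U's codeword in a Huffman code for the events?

2

Build the tree from the bottom:
combine Y(8), V(13) → 21
combine R(17), 21 → 38
combine W(22), U(23) → 45
combine 38, 45 → 83
The subtree containing U is merged 2 times, so code length = 2.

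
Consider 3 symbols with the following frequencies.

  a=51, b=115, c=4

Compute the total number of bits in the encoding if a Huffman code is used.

225

Build the Huffman tree bottom-up:
combine c(4), a(51) → 55
combine 55, b(115) → 170
The encoded length is the sum of every internal node's weight: 55 + 170 = 225 bits.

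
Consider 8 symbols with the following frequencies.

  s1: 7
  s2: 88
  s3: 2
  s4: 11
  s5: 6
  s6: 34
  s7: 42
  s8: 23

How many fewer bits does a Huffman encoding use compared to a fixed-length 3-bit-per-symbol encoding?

127

Fixed-length: 3 bits × 213 symbols = 639 bits.
Huffman merges:
s3(2) + s5(6) → 8
s1(7) + 8 → 15
s4(11) + 15 → 26
s8(23) + 26 → 49
s6(34) + s7(42) → 76
49 + 76 → 125
s2(88) + 125 → 213
Huffman total = 8 + 15 + 26 + 49 + 76 + 125 + 213 = 512 bits.
Saving = 639 − 512 = 127 bits.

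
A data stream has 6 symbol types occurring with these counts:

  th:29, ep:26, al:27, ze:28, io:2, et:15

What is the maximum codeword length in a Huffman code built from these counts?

4

Merge the two lowest-weight nodes at each step:
io(2) + et(15) → 17
17 + ep(26) → 43
al(27) + ze(28) → 55
th(29) + 43 → 72
55 + 72 → 127
The first pair merged (io, et) ends up deepest, at depth 4.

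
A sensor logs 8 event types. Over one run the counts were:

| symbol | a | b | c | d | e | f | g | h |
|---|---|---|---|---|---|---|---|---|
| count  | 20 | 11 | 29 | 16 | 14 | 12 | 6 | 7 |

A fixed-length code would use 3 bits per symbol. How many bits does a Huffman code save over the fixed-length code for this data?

16

Fixed-length: 3 bits × 115 symbols = 345 bits.
Huffman merges:
merge g(6) and h(7): 13
merge b(11) and f(12): 23
merge 13 and e(14): 27
merge d(16) and a(20): 36
merge 23 and 27: 50
merge c(29) and 36: 65
merge 50 and 65: 115
Huffman total = 13 + 23 + 27 + 36 + 50 + 65 + 115 = 329 bits.
Saving = 345 − 329 = 16 bits.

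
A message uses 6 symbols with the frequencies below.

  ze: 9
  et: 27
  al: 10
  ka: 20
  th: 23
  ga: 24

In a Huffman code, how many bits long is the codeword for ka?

Repeatedly merge the two smallest:
merge ze(9) and al(10): 19
merge 19 and ka(20): 39
merge th(23) and ga(24): 47
merge et(27) and 39: 66
merge 47 and 66: 113
ka's leaf is at depth 3, giving a 3-bit codeword.

3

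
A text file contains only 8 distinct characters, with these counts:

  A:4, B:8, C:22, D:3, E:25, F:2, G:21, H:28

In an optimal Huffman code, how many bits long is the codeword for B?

4

Repeatedly merge the two smallest:
merge F(2) and D(3): 5
merge A(4) and 5: 9
merge B(8) and 9: 17
merge 17 and G(21): 38
merge C(22) and E(25): 47
merge H(28) and 38: 66
merge 47 and 66: 113
The subtree containing B is merged 4 times, so code length = 4.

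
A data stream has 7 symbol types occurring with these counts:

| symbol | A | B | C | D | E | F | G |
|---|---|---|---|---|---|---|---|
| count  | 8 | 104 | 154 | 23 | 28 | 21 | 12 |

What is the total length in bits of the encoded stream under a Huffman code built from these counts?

750

Merge the two smallest weights repeatedly:
merge A(8) and G(12): 20
merge 20 and F(21): 41
merge D(23) and E(28): 51
merge 41 and 51: 92
merge 92 and B(104): 196
merge C(154) and 196: 350
Total encoded bits = sum of merged weights = 20 + 41 + 51 + 92 + 196 + 350 = 750.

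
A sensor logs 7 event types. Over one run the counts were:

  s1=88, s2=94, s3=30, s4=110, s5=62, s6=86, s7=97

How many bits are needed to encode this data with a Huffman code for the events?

Greedily combine the two least-frequent nodes:
combine s3(30), s5(62) → 92
combine s6(86), s1(88) → 174
combine 92, s2(94) → 186
combine s7(97), s4(110) → 207
combine 174, 186 → 360
combine 207, 360 → 567
Total encoded bits = sum of merged weights = 92 + 174 + 186 + 207 + 360 + 567 = 1586.

1586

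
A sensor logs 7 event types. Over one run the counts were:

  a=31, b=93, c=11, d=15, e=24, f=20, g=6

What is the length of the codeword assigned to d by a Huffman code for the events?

Huffman merges, smallest pair first:
g(6) + c(11) → 17
d(15) + 17 → 32
f(20) + e(24) → 44
a(31) + 32 → 63
44 + 63 → 107
b(93) + 107 → 200
d sits 4 levels below the root, so its codeword is 4 bits.

4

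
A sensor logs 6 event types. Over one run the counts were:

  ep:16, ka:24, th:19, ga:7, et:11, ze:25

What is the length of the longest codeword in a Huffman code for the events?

4

Merge the two lowest-weight nodes at each step:
combine ga(7), et(11) → 18
combine ep(16), 18 → 34
combine th(19), ka(24) → 43
combine ze(25), 34 → 59
combine 43, 59 → 102
Maximum depth reached is 4.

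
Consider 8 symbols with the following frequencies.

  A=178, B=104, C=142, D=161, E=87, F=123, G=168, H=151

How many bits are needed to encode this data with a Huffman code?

Build the Huffman tree bottom-up:
merge E(87) and B(104): 191
merge F(123) and C(142): 265
merge H(151) and D(161): 312
merge G(168) and A(178): 346
merge 191 and 265: 456
merge 312 and 346: 658
merge 456 and 658: 1114
The encoded length is the sum of every internal node's weight: 191 + 265 + 312 + 346 + 456 + 658 + 1114 = 3342 bits.

3342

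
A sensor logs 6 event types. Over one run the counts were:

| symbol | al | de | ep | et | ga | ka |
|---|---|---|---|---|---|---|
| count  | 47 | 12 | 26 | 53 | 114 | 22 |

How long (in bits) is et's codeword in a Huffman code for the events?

Build the tree from the bottom:
merge de(12) and ka(22): 34
merge ep(26) and 34: 60
merge al(47) and et(53): 100
merge 60 and 100: 160
merge ga(114) and 160: 274
et sits 3 levels below the root, so its codeword is 3 bits.

3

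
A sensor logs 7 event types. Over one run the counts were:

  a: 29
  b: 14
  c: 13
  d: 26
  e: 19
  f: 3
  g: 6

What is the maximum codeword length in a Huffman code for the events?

Merge the two lowest-weight nodes at each step:
f(3) + g(6) → 9
9 + c(13) → 22
b(14) + e(19) → 33
22 + d(26) → 48
a(29) + 33 → 62
48 + 62 → 110
The rarest symbols sit at the bottom; the longest codeword is 4 bits.

4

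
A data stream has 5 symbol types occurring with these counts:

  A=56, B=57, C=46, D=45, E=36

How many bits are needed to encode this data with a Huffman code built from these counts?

Greedily combine the two least-frequent nodes:
E(36) + D(45) → 81
C(46) + A(56) → 102
B(57) + 81 → 138
102 + 138 → 240
The encoded length is the sum of every internal node's weight: 81 + 102 + 138 + 240 = 561 bits.

561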